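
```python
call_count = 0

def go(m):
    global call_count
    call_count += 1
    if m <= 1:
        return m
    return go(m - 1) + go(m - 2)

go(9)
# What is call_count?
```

Calls(m) = 1 + Calls(m-1) + Calls(m-2); Calls(0)=Calls(1)=1. For m=9 this gives 109.

Answer: 109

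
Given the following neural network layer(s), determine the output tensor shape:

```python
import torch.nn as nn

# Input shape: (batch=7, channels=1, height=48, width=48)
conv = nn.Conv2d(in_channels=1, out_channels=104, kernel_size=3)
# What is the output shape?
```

Input: (7, 1, 48, 48) -> Output: (7, 104, 46, 46)

Answer: (7, 104, 46, 46)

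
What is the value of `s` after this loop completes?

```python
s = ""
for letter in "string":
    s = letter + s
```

Reverse 'string'
`s` takes the values: "" → "s" → "ts" → "rts" → "irts" → "nirts" → "gnirts"

Answer: "gnirts"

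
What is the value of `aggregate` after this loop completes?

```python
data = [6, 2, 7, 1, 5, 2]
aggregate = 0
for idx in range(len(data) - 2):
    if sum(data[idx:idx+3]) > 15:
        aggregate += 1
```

Count windows with sum > 15
`aggregate` takes the values: 0

Answer: 0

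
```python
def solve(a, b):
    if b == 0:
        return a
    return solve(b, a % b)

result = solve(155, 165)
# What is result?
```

solve(155, 165) -> solve(165, 155) -> solve(155, 10) -> solve(10, 5) -> solve(5, 0) -> 5

Answer: 5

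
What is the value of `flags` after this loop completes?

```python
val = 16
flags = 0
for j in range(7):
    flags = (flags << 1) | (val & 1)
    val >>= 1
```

Reverse lowest 7 bits of 16
`flags` takes the values: 0 → 1 → 2 → 4

Answer: 4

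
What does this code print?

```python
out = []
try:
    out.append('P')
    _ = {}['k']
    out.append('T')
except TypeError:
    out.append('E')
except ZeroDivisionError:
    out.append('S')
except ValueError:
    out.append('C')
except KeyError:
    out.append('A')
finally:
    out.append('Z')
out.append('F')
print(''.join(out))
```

Execution trace: 'P' (try body) → 'A' (except KeyError) → 'Z' (finally) → 'F' (after the try/except). Output: PAZF

Answer: PAZF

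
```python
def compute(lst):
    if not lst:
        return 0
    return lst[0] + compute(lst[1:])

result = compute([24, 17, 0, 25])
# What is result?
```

24 + 17 + 0 + 25 + 0 = 66

Answer: 66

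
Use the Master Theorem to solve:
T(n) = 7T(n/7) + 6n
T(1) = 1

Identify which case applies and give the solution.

a=7, b=7, f(n)=6n. log_7(7) = 1. Since c=1 = 1, Case 2 applies: T(n) = Θ(n^log_b(a) · log n) = O(n log n).

Answer: O(n log n) - Case 2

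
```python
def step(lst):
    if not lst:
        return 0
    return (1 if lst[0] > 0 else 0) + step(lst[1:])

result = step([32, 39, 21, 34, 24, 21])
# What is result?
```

Count of positive elements in [32, 39, 21, 34, 24, 21] = 6

Answer: 6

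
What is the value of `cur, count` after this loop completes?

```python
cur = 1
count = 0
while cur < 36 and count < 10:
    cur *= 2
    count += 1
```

Double until >= 36 or 10 iterations
`cur, count` takes the values: (1, 0) → (2, 0) → (2, 1) → (4, 1) → (4, 2) → (8, 2) → (8, 3) → (16, 3) → (16, 4) → (32, 4) → (32, 5) → (64, 5) → (64, 6)

Answer: 64, 6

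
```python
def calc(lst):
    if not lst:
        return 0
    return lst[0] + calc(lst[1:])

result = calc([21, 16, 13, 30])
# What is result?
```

21 + 16 + 13 + 30 + 0 = 80

Answer: 80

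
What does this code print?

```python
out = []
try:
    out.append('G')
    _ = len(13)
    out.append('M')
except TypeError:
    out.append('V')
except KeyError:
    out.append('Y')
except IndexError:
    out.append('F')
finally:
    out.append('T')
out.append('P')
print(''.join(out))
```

Execution trace: 'G' (try body) → 'V' (except TypeError) → 'T' (finally) → 'P' (after the try/except). Output: GVTP

Answer: GVTP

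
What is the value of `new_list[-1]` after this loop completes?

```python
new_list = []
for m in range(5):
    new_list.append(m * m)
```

Last element of squares 0 to 4
`new_list` takes the values: [] → [0] → [0, 1] → [0, 1, 4] → [0, 1, 4, 9] → [0, 1, 4, 9, 16]
So `new_list[-1]` = 16

Answer: 16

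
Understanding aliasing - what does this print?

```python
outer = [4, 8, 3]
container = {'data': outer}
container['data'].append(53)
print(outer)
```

Key concept: dict holds reference to list.
Step by step:
`outer = [4, 8, 3]` → outer = [4, 8, 3]
`container = {'data': outer}` → container = {'data': [4, 8, 3]}
`container['data'].append(53)` → outer = [4, 8, 3, 53]; container = {'data': [4, 8, 3, 53]}
`print(outer)` → prints [4, 8, 3, 53]

Answer: [4, 8, 3, 53]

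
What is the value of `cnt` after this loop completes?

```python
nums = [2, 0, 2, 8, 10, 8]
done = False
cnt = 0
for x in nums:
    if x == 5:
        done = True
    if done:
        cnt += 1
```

Count elements after first 5 in [2, 0, 2, 8, 10, 8]
`cnt` takes the values: 0

Answer: 0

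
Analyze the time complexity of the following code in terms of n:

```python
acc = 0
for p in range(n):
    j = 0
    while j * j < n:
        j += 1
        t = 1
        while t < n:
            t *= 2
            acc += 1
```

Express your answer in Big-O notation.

Each loop level contributes: n × √n × log n. Multiplying the contributions gives O(n√n log n).

Answer: O(n√n log n)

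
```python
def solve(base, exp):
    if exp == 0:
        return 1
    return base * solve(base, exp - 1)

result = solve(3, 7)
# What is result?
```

solve(3, 7) = 3 * 3 * 3 * 3 * 3 * 3 * 3 = 2187

Answer: 2187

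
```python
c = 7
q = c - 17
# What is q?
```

Trace:
`c = 7` → c = 7
`q = c - 17` → q = -10
So q = -10

Answer: -10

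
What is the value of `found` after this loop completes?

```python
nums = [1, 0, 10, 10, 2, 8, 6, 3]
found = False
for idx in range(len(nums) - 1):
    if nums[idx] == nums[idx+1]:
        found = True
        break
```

Check consecutive duplicates in [1, 0, 10, 10, 2, 8, 6, 3]
`found` takes the values: False → True

Answer: True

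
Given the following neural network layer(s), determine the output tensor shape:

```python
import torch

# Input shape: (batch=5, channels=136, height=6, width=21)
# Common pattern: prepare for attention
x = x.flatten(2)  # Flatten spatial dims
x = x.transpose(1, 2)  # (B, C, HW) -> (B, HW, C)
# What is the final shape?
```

Input: (5, 136, 6, 21) -> after flatten(2): (5, 136, 126) -> Output: (5, 126, 136)

Answer: (5, 126, 136)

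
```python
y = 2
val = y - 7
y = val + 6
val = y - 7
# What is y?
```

Trace:
`y = 2` → y = 2
`val = y - 7` → val = -5
`y = val + 6` → y = 1
`val = y - 7` → val = -6
So y = 1

Answer: 1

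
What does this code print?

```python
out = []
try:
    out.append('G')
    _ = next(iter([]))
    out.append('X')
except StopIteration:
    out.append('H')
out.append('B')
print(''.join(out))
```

Execution trace: 'G' (try body) → 'H' (except StopIteration) → 'B' (after the try/except). Output: GHB

Answer: GHB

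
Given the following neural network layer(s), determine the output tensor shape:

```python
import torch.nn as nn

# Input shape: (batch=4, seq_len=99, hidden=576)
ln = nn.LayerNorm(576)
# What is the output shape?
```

Input: (4, 99, 576) -> Output: (4, 99, 576)

Answer: (4, 99, 576)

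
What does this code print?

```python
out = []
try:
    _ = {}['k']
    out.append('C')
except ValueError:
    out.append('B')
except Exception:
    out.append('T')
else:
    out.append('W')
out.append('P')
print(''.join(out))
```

Execution trace: 'T' (except Exception) → 'P' (after the try/except). Output: TP

Answer: TP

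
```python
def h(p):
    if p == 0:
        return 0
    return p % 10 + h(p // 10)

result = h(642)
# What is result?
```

Sum of digits of 642: 2 + 4 + 6 = 12

Answer: 12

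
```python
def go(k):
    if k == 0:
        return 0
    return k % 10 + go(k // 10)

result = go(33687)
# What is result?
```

Sum of digits of 33687: 7 + 8 + 6 + 3 + 3 = 27

Answer: 27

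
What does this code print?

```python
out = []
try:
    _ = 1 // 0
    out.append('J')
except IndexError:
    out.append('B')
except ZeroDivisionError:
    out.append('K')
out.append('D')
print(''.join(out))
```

Execution trace: 'K' (except ZeroDivisionError) → 'D' (after the try/except). Output: KD

Answer: KD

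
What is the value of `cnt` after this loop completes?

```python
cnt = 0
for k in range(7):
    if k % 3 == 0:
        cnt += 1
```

Count numbers divisible by 3 in range(7)
`cnt` takes the values: 0 → 1 → 2 → 3

Answer: 3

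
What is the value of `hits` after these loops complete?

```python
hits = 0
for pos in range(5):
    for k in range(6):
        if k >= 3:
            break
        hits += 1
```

Inner breaks at 3, outer runs 5 times
`hits` takes the values: 0 → 1 → 2 → 3 → 4 → 5 → 6 → 7 → 8 → 9 → 10 → 11 → 12 → 13 → 14 → 15

Answer: 15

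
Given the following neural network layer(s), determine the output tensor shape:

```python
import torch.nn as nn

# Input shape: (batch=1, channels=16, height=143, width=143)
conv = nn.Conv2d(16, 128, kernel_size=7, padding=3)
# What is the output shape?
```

Input: (1, 16, 143, 143) -> Output: (1, 128, 143, 143)

Answer: (1, 128, 143, 143)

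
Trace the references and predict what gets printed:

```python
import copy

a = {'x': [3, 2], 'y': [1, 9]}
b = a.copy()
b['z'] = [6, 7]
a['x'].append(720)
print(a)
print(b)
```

Key concept: shallow copy of dict with mutable values.
Step by step:
`a = {'x': [3, 2], 'y': [1, 9]}` → a = {'x': [3, 2], 'y': [1, 9]}
`b = a.copy()` → b = {'x': [3, 2], 'y': [1, 9]}
`b['z'] = [6, 7]` → b = {'x': [3, 2], 'y': [1, 9], 'z': [6, 7]}
`a['x'].append(720)` → a = {'x': [3, 2, 720], 'y': [1, 9]}; b = {'x': [3, 2, 720], 'y': [1, 9], 'z': [6, 7]}
`print(a)` → prints {'x': [3, 2, 720], 'y': [1, 9]}
`print(b)` → prints {'x': [3, 2, 720], 'y': [1, 9], 'z': [6, 7]}

Answer:
{'x': [3, 2, 720], 'y': [1, 9]}
{'x': [3, 2, 720], 'y': [1, 9], 'z': [6, 7]}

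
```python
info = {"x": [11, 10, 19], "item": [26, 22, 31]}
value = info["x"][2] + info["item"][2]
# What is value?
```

Trace:
`info = {"x": [11, 10, 19], "item": [26, 22, 31]}` → info = {'x': [11, 10, 19], 'item': [26, 22, 31]}
`value = info["x"][2] + info["item"][2]` → value = 50
So value = 50

Answer: 50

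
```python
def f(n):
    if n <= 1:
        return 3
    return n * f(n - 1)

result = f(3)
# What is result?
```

f(3) = 3 * 2 * 3 = 18

Answer: 18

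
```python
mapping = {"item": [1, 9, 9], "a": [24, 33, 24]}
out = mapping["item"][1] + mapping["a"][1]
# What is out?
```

Trace:
`mapping = {"item": [1, 9, 9], "a": [24, 33, 24]}` → mapping = {'item': [1, 9, 9], 'a': [24, 33, 24]}
`out = mapping["item"][1] + mapping["a"][1]` → out = 42
So out = 42

Answer: 42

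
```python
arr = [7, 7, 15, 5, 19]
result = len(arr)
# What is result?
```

Trace:
`arr = [7, 7, 15, 5, 19]` → arr = [7, 7, 15, 5, 19]
`result = len(arr)` → result = 5
So result = 5

Answer: 5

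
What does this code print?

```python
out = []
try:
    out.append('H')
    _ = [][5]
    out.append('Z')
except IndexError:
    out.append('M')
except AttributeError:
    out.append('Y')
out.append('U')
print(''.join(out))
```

Execution trace: 'H' (try body) → 'M' (except IndexError) → 'U' (after the try/except). Output: HMU

Answer: HMU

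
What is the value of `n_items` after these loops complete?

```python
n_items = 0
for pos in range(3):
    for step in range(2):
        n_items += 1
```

3 * 2 = 6
`n_items` takes the values: 0 → 1 → 2 → 3 → 4 → 5 → 6

Answer: 6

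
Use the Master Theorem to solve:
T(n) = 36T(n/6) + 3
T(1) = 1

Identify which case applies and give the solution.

a=36, b=6, f(n)=3. log_6(36) = 2. Since c=0 < 2, Case 1 applies: T(n) = Θ(n^log_b(a)) = O(n^2).

Answer: O(n^2) - Case 1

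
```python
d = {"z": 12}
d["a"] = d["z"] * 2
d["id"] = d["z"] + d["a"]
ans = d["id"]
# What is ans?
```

Trace:
`d = {"z": 12}` → d = {'z': 12}
`d["a"] = d["z"] * 2` → d = {'z': 12, 'a': 24}
`d["id"] = d["z"] + d["a"]` → d = {'z': 12, 'a': 24, 'id': 36}
`ans = d["id"]` → ans = 36
So ans = 36

Answer: 36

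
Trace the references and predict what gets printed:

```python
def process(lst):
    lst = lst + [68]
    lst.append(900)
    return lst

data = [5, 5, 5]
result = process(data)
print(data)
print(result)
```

Key concept: rebinding parameter vs mutation.
Step by step:
`data = [5, 5, 5]` → data = [5, 5, 5]
`result = process(data)` → result = [5, 5, 5, 68, 900]
`print(data)` → prints [5, 5, 5]
`print(result)` → prints [5, 5, 5, 68, 900]

Answer:
[5, 5, 5]
[5, 5, 5, 68, 900]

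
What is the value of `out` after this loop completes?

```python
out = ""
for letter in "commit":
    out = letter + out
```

Reverse 'commit'
`out` takes the values: "" → "c" → "oc" → "moc" → "mmoc" → "immoc" → "timmoc"

Answer: "timmoc"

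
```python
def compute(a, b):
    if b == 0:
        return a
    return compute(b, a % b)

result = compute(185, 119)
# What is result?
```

compute(185, 119) -> compute(119, 66) -> compute(66, 53) -> compute(53, 13) -> compute(13, 1) -> compute(1, 0) -> 1

Answer: 1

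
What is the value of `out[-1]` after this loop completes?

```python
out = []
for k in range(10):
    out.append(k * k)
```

Last element of squares 0 to 9
`out` takes the values: [] → [0] → [0, 1] → [0, 1, 4] → [0, 1, 4, 9] → [0, 1, 4, 9, 16] → [0, 1, 4, 9, 16, 25] → [0, 1, 4, 9, 16, 25, 36] → [0, 1, 4, 9, 16, 25, 36, 49] → [0, 1, 4, 9, 16, 25, 36, 49, 64] → [0, 1, 4, 9, 16, 25, 36, 49, 64, 81]
So `out[-1]` = 81

Answer: 81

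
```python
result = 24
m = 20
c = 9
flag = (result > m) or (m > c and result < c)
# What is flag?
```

Trace:
`result = 24` → result = 24
`m = 20` → m = 20
`c = 9` → c = 9
`flag = (result > m) or (m > c and result < c)` → flag = True
So flag = True

Answer: True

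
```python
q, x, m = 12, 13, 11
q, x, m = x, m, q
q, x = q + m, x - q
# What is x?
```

Trace:
`q, x, m = 12, 13, 11` → q = 12; x = 13; m = 11
`q, x, m = x, m, q` → q = 13; x = 11; m = 12
`q, x = q + m, x - q` → q = 25; x = -2
So x = -2

Answer: -2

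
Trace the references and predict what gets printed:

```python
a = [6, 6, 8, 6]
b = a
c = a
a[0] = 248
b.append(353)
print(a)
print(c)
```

Key concept: multiple aliases.
Step by step:
`a = [6, 6, 8, 6]` → a = [6, 6, 8, 6]
`b = a` → b = [6, 6, 8, 6] (same object as a)
`c = a` → c = [6, 6, 8, 6] (same object as a, b)
`a[0] = 248` → a = [248, 6, 8, 6] (same object as b, c); b = [248, 6, 8, 6] (same object as a, c); c = [248, 6, 8, 6] (same object as a, b)
`b.append(353)` → a = [248, 6, 8, 6, 353] (same object as b, c); b = [248, 6, 8, 6, 353] (same object as a, c); c = [248, 6, 8, 6, 353] (same object as a, b)
`print(a)` → prints [248, 6, 8, 6, 353]
`print(c)` → prints [248, 6, 8, 6, 353]

Answer:
[248, 6, 8, 6, 353]
[248, 6, 8, 6, 353]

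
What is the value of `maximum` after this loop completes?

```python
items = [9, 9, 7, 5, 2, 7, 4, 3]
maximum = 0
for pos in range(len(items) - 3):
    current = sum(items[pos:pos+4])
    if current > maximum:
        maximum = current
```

Max sum of 4-element window in [9, 9, 7, 5, 2, 7, 4, 3]
`maximum` takes the values: 0 → 30

Answer: 30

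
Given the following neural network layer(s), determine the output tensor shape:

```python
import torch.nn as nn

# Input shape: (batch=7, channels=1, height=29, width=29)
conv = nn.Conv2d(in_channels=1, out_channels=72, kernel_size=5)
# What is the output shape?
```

Input: (7, 1, 29, 29) -> Output: (7, 72, 25, 25)

Answer: (7, 72, 25, 25)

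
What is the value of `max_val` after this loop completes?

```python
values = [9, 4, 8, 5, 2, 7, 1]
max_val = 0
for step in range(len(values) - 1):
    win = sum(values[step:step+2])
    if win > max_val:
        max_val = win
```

Max sum of 2-element window in [9, 4, 8, 5, 2, 7, 1]
`max_val` takes the values: 0 → 13

Answer: 13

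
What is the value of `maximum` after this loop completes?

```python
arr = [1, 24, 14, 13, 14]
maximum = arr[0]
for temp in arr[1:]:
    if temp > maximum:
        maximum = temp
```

Maximum of [1, 24, 14, 13, 14]
`maximum` takes the values: 1 → 24

Answer: 24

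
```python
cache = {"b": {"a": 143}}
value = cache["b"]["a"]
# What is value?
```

Trace:
`cache = {"b": {"a": 143}}` → cache = {'b': {'a': 143}}
`value = cache["b"]["a"]` → value = 143
So value = 143

Answer: 143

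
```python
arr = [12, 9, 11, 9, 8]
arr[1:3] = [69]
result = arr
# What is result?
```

Trace:
`arr = [12, 9, 11, 9, 8]` → arr = [12, 9, 11, 9, 8]
`arr[1:3] = [69]` → arr = [12, 69, 9, 8]
`result = arr` → result = [12, 69, 9, 8]
So result = [12, 69, 9, 8]

Answer: [12, 69, 9, 8]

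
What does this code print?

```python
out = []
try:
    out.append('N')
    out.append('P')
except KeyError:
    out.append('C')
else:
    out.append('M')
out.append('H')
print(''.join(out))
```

Execution trace: 'N' (try body) → 'P' (try body, no exception) → 'M' (else) → 'H' (after the try/except). Output: NPMH

Answer: NPMH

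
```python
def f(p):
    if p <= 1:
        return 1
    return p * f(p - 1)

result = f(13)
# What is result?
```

f(13) = 13 * 12 * 11 * 10 * 9 * 8 * 7 * 6 * 5 * 4 * 3 * 2 * 1 = 6227020800

Answer: 6227020800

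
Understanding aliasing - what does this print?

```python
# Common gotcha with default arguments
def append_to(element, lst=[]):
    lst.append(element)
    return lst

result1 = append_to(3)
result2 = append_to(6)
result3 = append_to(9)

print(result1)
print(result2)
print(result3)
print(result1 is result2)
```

Key concept: mutable default argument gotcha.
Step by step:
`result1 = append_to(3)` → result1 = [3]
`result2 = append_to(6)` → result1 = [3, 6] (same object as result2); result2 = [3, 6] (same object as result1)
`result3 = append_to(9)` → result1 = [3, 6, 9] (same object as result2, result3); result2 = [3, 6, 9] (same object as result1, result3); result3 = [3, 6, 9] (same object as result1, result2)
`print(result1)` → prints [3, 6, 9]
`print(result2)` → prints [3, 6, 9]
`print(result3)` → prints [3, 6, 9]
`print(result1 is result2)` → prints True

Answer:
[3, 6, 9]
[3, 6, 9]
[3, 6, 9]
True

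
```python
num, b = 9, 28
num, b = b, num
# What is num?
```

Trace:
`num, b = 9, 28` → num = 9; b = 28
`num, b = b, num` → num = 28; b = 9
So num = 28

Answer: 28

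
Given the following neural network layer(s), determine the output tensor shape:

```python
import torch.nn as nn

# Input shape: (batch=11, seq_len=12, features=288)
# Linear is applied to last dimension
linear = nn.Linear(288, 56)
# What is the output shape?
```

Input: (11, 12, 288) -> Output: (11, 12, 56)

Answer: (11, 12, 56)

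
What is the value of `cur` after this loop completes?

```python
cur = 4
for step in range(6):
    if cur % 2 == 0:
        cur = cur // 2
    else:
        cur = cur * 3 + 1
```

Collatz-style transformation from 4
`cur` takes the values: 4 → 2 → 1 → 4 → 2 → 1 → 4

Answer: 4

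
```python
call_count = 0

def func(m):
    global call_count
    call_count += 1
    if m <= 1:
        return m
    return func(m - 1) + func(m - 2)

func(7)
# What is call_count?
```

Calls(m) = 1 + Calls(m-1) + Calls(m-2); Calls(0)=Calls(1)=1. For m=7 this gives 41.

Answer: 41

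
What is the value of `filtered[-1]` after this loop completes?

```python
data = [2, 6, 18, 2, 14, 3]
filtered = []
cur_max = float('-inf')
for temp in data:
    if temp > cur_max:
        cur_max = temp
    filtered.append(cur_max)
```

Running max ends at 18
`filtered` takes the values: [] → [2] → [2, 6] → [2, 6, 18] → [2, 6, 18, 18] → [2, 6, 18, 18, 18] → [2, 6, 18, 18, 18, 18]
So `filtered[-1]` = 18

Answer: 18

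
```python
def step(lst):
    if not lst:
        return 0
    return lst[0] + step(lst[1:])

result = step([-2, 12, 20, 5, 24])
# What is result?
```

(-2) + 12 + 20 + 5 + 24 + 0 = 59

Answer: 59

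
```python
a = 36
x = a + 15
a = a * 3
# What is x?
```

Trace:
`a = 36` → a = 36
`x = a + 15` → x = 51
`a = a * 3` → a = 108
So x = 51

Answer: 51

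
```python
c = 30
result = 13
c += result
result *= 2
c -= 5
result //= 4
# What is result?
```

Trace:
`c = 30` → c = 30
`result = 13` → result = 13
`c += result` → c = 43
`result *= 2` → result = 26
`c -= 5` → c = 38
`result //= 4` → result = 6
So result = 6

Answer: 6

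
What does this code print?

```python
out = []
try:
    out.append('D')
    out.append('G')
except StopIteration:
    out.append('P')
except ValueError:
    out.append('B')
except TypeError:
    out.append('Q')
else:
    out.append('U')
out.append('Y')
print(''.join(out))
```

Execution trace: 'D' (try body) → 'G' (try body, no exception) → 'U' (else) → 'Y' (after the try/except). Output: DGUY

Answer: DGUY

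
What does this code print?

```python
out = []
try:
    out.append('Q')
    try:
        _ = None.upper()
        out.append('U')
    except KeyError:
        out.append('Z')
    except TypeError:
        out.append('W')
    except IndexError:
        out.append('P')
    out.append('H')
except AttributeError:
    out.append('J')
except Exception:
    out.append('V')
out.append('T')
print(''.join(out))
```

Execution trace: 'Q' (try body) → 'J' (except AttributeError) → 'T' (after the try/except). Output: QJT

Answer: QJT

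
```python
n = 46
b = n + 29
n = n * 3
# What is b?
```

Trace:
`n = 46` → n = 46
`b = n + 29` → b = 75
`n = n * 3` → n = 138
So b = 75

Answer: 75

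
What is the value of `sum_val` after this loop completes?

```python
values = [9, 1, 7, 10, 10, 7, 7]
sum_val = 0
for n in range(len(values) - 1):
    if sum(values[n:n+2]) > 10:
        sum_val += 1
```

Count windows with sum > 10
`sum_val` takes the values: 0 → 1 → 2 → 3 → 4

Answer: 4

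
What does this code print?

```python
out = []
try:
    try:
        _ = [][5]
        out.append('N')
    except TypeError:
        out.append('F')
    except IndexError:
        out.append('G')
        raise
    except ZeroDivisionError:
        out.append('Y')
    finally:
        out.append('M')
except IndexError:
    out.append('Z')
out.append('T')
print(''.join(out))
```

Execution trace: 'G' (inner except IndexError) → 'M' (inner finally) → 'Z' (outer except IndexError) → 'T' (after the try/except). Output: GMZT

Answer: GMZT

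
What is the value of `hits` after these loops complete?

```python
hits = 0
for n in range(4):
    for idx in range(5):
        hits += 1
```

4 * 5 = 20
`hits` takes the values: 0 → 1 → 2 → 3 → 4 → 5 → 6 → 7 → 8 → 9 → 10 → 11 → 12 → 13 → 14 → 15 → 16 → 17 → 18 → 19 → 20

Answer: 20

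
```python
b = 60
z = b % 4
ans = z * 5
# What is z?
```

Trace:
`b = 60` → b = 60
`z = b % 4` → z = 0
`ans = z * 5` → ans = 0
So z = 0

Answer: 0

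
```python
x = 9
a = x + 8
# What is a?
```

Trace:
`x = 9` → x = 9
`a = x + 8` → a = 17
So a = 17

Answer: 17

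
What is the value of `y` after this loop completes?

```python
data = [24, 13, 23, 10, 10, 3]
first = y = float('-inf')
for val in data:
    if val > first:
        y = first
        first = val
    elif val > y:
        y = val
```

Second largest (with repeats) in [24, 13, 23, 10, 10, 3]
`y` takes the values: -inf → 13 → 23

Answer: 23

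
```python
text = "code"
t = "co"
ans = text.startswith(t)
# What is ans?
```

Trace:
`text = "code"` → text = 'code'
`t = "co"` → t = 'co'
`ans = text.startswith(t)` → ans = True
So ans = True

Answer: True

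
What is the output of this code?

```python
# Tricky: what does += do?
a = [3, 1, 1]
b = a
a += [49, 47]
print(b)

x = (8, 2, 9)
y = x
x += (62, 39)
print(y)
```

Key concept: += behavior differs for mutable vs immutable.
Step by step:
`a = [3, 1, 1]` → a = [3, 1, 1]
`b = a` → b = [3, 1, 1] (same object as a)
`a += [49, 47]` → a = [3, 1, 1, 49, 47] (same object as b); b = [3, 1, 1, 49, 47] (same object as a)
`print(b)` → prints [3, 1, 1, 49, 47]
`x = (8, 2, 9)` → x = (8, 2, 9)
`y = x` → y = (8, 2, 9)
`x += (62, 39)` → x = (8, 2, 9, 62, 39)
`print(y)` → prints (8, 2, 9)

Answer:
[3, 1, 1, 49, 47]
(8, 2, 9)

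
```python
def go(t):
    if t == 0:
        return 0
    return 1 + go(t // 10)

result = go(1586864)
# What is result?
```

Count of digits of 1586864: 7

Answer: 7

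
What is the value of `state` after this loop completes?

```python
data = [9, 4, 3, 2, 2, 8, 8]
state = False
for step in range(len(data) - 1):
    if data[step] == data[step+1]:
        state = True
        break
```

Check consecutive duplicates in [9, 4, 3, 2, 2, 8, 8]
`state` takes the values: False → True

Answer: True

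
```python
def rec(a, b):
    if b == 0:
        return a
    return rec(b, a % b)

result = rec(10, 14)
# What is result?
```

rec(10, 14) -> rec(14, 10) -> rec(10, 4) -> rec(4, 2) -> rec(2, 0) -> 2

Answer: 2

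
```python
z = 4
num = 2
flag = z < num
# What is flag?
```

Trace:
`z = 4` → z = 4
`num = 2` → num = 2
`flag = z < num` → flag = False
So flag = False

Answer: False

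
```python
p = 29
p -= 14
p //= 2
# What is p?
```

Trace:
`p = 29` → p = 29
`p -= 14` → p = 15
`p //= 2` → p = 7
So p = 7

Answer: 7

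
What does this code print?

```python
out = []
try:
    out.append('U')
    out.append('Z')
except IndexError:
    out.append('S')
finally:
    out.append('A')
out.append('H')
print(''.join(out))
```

Execution trace: 'U' (try body) → 'Z' (try body, no exception) → 'A' (finally) → 'H' (after the try/except). Output: UZAH

Answer: UZAH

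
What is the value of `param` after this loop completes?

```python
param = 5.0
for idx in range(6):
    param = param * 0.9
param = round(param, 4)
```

Exponential decay: 5.0 * 0.9^6
`param` takes the values: 5.0 → 4.5 → 4.05 → 3.645 → 3.2805 → 2.95245 → 2.657205 → 2.6572

Answer: 2.6572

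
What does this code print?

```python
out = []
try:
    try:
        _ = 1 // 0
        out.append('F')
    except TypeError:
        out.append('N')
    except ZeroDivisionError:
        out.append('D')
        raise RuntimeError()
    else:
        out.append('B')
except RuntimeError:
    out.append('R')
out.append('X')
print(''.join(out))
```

Execution trace: 'D' (inner except ZeroDivisionError) → 'R' (outer except RuntimeError) → 'X' (after the try/except). Output: DRX

Answer: DRX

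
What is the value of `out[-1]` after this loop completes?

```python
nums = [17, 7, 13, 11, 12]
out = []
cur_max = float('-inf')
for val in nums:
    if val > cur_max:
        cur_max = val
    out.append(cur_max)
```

Running max ends at 17
`out` takes the values: [] → [17] → [17, 17] → [17, 17, 17] → [17, 17, 17, 17] → [17, 17, 17, 17, 17]
So `out[-1]` = 17

Answer: 17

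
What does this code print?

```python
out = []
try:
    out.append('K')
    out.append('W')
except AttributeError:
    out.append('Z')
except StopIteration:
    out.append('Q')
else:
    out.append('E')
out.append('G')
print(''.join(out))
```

Execution trace: 'K' (try body) → 'W' (try body, no exception) → 'E' (else) → 'G' (after the try/except). Output: KWEG

Answer: KWEG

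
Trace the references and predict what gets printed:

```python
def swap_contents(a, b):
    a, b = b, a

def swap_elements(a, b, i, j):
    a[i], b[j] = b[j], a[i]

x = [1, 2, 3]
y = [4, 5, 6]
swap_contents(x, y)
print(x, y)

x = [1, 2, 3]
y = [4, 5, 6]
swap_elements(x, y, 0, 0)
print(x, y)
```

Key concept: parameter rebinding vs mutation.
Step by step:
`x = [1, 2, 3]` → x = [1, 2, 3]
`y = [4, 5, 6]` → y = [4, 5, 6]
`swap_contents(x, y)` → no visible change to tracked variables
`print(x, y)` → prints [1, 2, 3] [4, 5, 6]
`x = [1, 2, 3]` → x = [1, 2, 3]
`y = [4, 5, 6]` → y = [4, 5, 6]
`swap_elements(x, y, 0, 0)` → x = [4, 2, 3]; y = [1, 5, 6]
`print(x, y)` → prints [4, 2, 3] [1, 5, 6]

Answer:
[1, 2, 3] [4, 5, 6]
[4, 2, 3] [1, 5, 6]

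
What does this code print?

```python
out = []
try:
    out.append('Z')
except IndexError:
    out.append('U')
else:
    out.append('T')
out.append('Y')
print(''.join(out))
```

Execution trace: 'Z' (try body, no exception) → 'T' (else) → 'Y' (after the try/except). Output: ZTY

Answer: ZTY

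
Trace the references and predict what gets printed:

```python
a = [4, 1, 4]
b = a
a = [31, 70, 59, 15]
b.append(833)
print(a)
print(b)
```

Key concept: rebinding vs mutation: a is rebound to a new list, b still points at the original.
Step by step:
`a = [4, 1, 4]` → a = [4, 1, 4]
`b = a` → b = [4, 1, 4] (same object as a)
`a = [31, 70, 59, 15]` → a = [31, 70, 59, 15]
`b.append(833)` → b = [4, 1, 4, 833]
`print(a)` → prints [31, 70, 59, 15]
`print(b)` → prints [4, 1, 4, 833]

Answer:
[31, 70, 59, 15]
[4, 1, 4, 833]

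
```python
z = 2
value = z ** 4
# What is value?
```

Trace:
`z = 2` → z = 2
`value = z ** 4` → value = 16
So value = 16

Answer: 16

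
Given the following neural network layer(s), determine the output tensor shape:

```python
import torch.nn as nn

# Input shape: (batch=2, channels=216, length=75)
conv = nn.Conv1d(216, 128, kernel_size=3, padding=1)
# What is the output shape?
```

Input: (2, 216, 75) -> Output: (2, 128, 75)

Answer: (2, 128, 75)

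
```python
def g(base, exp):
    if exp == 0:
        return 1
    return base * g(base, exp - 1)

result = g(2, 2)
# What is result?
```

g(2, 2) = 2 * 2 = 4

Answer: 4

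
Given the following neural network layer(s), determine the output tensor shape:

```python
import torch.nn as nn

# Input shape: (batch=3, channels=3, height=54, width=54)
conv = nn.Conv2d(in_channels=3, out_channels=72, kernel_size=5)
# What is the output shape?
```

Input: (3, 3, 54, 54) -> Output: (3, 72, 50, 50)

Answer: (3, 72, 50, 50)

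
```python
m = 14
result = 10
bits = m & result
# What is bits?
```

Trace:
`m = 14` → m = 14
`result = 10` → result = 10
`bits = m & result` → bits = 10
So bits = 10

Answer: 10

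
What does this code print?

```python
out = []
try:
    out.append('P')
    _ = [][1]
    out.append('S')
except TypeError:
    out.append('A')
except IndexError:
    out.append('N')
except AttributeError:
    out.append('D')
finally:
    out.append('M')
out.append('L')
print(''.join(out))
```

Execution trace: 'P' (try body) → 'N' (except IndexError) → 'M' (finally) → 'L' (after the try/except). Output: PNML

Answer: PNML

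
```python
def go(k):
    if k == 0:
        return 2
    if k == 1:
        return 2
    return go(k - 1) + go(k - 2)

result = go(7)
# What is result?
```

Build up from base cases: go(0)=2, go(1)=2, go(2)=4, go(3)=6, go(4)=10, go(5)=16, go(6)=26, ..., go(7)=42

Answer: 42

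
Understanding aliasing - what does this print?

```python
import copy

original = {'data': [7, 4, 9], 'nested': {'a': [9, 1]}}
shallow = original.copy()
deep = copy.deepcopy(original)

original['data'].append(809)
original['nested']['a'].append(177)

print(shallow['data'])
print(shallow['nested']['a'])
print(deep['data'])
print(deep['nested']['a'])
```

Key concept: comparing shallow vs deep copy.
Step by step:
`original = {'data': [7, 4, 9], 'nested': {'a': [9, 1]}}` → original = {'data': [7, 4, 9], 'nested': {'a': [9, 1]}}
`shallow = original.copy()` → shallow = {'data': [7, 4, 9], 'nested': {'a': [9, 1]}}
`deep = copy.deepcopy(original)` → deep = {'data': [7, 4, 9], 'nested': {'a': [9, 1]}}
`original['data'].append(809)` → original = {'data': [7, 4, 9, 809], 'nested': {'a': [9, 1]}}; shallow = {'data': [7, 4, 9, 809], 'nested': {'a': [9, 1]}}
`original['nested']['a'].append(177)` → original = {'data': [7, 4, 9, 809], 'nested': {'a': [9, 1, 177]}}; shallow = {'data': [7, 4, 9, 809], 'nested': {'a': [9, 1, 177]}}
`print(shallow['data'])` → prints [7, 4, 9, 809]
`print(shallow['nested']['a'])` → prints [9, 1, 177]
`print(deep['data'])` → prints [7, 4, 9]
`print(deep['nested']['a'])` → prints [9, 1]

Answer:
[7, 4, 9, 809]
[9, 1, 177]
[7, 4, 9]
[9, 1]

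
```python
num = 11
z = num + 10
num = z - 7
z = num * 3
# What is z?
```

Trace:
`num = 11` → num = 11
`z = num + 10` → z = 21
`num = z - 7` → num = 14
`z = num * 3` → z = 42
So z = 42

Answer: 42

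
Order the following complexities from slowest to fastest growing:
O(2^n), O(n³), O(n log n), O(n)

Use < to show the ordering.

Ordered by growth rate: O(n) < O(n log n) < O(n³) < O(2^n)

Answer: O(n) < O(n log n) < O(n³) < O(2^n)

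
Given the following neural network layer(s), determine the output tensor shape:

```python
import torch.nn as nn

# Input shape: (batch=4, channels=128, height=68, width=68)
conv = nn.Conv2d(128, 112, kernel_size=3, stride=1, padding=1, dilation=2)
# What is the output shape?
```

Input: (4, 128, 68, 68) -> Output: (4, 112, 66, 66)

Answer: (4, 112, 66, 66)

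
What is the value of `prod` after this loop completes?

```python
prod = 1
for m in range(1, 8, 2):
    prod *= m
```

Product of 1, 3, 5, ... up to 7
`prod` takes the values: 1 → 3 → 15 → 105

Answer: 105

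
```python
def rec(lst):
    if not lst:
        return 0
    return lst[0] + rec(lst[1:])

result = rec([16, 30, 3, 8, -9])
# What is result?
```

16 + 30 + 3 + 8 + (-9) + 0 = 48

Answer: 48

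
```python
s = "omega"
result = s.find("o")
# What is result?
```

Trace:
`s = "omega"` → s = 'omega'
`result = s.find("o")` → result = 0
So result = 0

Answer: 0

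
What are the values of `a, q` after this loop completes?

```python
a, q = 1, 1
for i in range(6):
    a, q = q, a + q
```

Fibonacci: after 6 iterations
`a, q` takes the values: (1, 1) → (1, 2) → (2, 3) → (3, 5) → (5, 8) → (8, 13) → (13, 21)

Answer: 13, 21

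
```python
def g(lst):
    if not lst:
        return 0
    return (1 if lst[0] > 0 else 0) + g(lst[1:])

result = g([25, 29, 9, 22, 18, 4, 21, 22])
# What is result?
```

Count of positive elements in [25, 29, 9, 22, 18, 4, 21, 22] = 8

Answer: 8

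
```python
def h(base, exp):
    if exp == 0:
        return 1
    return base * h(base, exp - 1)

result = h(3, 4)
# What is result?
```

h(3, 4) = 3 * 3 * 3 * 3 = 81

Answer: 81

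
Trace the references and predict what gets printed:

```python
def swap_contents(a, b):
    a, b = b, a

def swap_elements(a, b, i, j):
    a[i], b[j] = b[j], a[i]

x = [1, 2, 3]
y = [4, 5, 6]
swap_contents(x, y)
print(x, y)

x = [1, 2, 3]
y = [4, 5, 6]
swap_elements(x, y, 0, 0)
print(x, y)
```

Key concept: parameter rebinding vs mutation.
Step by step:
`x = [1, 2, 3]` → x = [1, 2, 3]
`y = [4, 5, 6]` → y = [4, 5, 6]
`swap_contents(x, y)` → no visible change to tracked variables
`print(x, y)` → prints [1, 2, 3] [4, 5, 6]
`x = [1, 2, 3]` → x = [1, 2, 3]
`y = [4, 5, 6]` → y = [4, 5, 6]
`swap_elements(x, y, 0, 0)` → x = [4, 2, 3]; y = [1, 5, 6]
`print(x, y)` → prints [4, 2, 3] [1, 5, 6]

Answer:
[1, 2, 3] [4, 5, 6]
[4, 2, 3] [1, 5, 6]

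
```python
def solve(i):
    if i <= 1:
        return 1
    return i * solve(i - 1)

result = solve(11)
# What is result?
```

solve(11) = 11 * 10 * 9 * 8 * 7 * 6 * 5 * 4 * 3 * 2 * 1 = 39916800

Answer: 39916800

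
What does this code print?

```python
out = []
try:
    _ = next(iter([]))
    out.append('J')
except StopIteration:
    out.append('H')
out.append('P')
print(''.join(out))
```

Execution trace: 'H' (except StopIteration) → 'P' (after the try/except). Output: HP

Answer: HP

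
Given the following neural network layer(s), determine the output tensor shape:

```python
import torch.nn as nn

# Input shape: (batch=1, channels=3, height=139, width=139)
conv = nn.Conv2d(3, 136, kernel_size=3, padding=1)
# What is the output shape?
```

Input: (1, 3, 139, 139) -> Output: (1, 136, 139, 139)

Answer: (1, 136, 139, 139)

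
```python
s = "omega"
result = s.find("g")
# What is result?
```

Trace:
`s = "omega"` → s = 'omega'
`result = s.find("g")` → result = 3
So result = 3

Answer: 3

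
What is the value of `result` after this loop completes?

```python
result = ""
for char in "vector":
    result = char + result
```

Reverse 'vector'
`result` takes the values: "" → "v" → "ev" → "cev" → "tcev" → "otcev" → "rotcev"

Answer: "rotcev"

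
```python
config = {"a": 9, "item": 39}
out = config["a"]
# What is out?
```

Trace:
`config = {"a": 9, "item": 39}` → config = {'a': 9, 'item': 39}
`out = config["a"]` → out = 9
So out = 9

Answer: 9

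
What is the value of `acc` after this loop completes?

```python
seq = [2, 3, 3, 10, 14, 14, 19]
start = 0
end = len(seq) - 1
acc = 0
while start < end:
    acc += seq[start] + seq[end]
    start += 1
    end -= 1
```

Sum of pairs from ends
`acc` takes the values: 0 → 21 → 38 → 55

Answer: 55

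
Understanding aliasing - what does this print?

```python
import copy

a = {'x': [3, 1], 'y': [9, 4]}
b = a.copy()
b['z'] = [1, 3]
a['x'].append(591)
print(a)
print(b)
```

Key concept: shallow copy of dict with mutable values.
Step by step:
`a = {'x': [3, 1], 'y': [9, 4]}` → a = {'x': [3, 1], 'y': [9, 4]}
`b = a.copy()` → b = {'x': [3, 1], 'y': [9, 4]}
`b['z'] = [1, 3]` → b = {'x': [3, 1], 'y': [9, 4], 'z': [1, 3]}
`a['x'].append(591)` → a = {'x': [3, 1, 591], 'y': [9, 4]}; b = {'x': [3, 1, 591], 'y': [9, 4], 'z': [1, 3]}
`print(a)` → prints {'x': [3, 1, 591], 'y': [9, 4]}
`print(b)` → prints {'x': [3, 1, 591], 'y': [9, 4], 'z': [1, 3]}

Answer:
{'x': [3, 1, 591], 'y': [9, 4]}
{'x': [3, 1, 591], 'y': [9, 4], 'z': [1, 3]}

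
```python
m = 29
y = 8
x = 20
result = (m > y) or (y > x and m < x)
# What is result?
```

Trace:
`m = 29` → m = 29
`y = 8` → y = 8
`x = 20` → x = 20
`result = (m > y) or (y > x and m < x)` → result = True
So result = True

Answer: True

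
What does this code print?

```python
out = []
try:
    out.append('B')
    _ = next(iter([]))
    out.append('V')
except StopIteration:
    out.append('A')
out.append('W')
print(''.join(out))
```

Execution trace: 'B' (try body) → 'A' (except StopIteration) → 'W' (after the try/except). Output: BAW

Answer: BAW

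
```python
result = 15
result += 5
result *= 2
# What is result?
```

Trace:
`result = 15` → result = 15
`result += 5` → result = 20
`result *= 2` → result = 40
So result = 40

Answer: 40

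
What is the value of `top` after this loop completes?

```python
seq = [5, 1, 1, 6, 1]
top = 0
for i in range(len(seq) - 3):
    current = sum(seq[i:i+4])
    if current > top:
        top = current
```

Max sum of 4-element window in [5, 1, 1, 6, 1]
`top` takes the values: 0 → 13

Answer: 13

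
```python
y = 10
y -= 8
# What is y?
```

Trace:
`y = 10` → y = 10
`y -= 8` → y = 2
So y = 2

Answer: 2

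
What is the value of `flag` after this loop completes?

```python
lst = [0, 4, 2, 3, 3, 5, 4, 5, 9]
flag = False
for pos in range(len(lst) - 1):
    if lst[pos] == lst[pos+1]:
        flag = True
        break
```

Check consecutive duplicates in [0, 4, 2, 3, 3, 5, 4, 5, 9]
`flag` takes the values: False → True

Answer: True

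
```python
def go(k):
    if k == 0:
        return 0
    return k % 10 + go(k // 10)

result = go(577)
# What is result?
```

Sum of digits of 577: 7 + 7 + 5 = 19

Answer: 19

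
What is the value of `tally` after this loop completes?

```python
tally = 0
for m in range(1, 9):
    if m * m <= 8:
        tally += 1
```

Count numbers where m² ≤ 8
`tally` takes the values: 0 → 1 → 2

Answer: 2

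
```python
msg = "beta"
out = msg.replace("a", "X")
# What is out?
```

Trace:
`msg = "beta"` → msg = 'beta'
`out = msg.replace("a", "X")` → out = 'betX'
So out = 'betX'

Answer: 'betX'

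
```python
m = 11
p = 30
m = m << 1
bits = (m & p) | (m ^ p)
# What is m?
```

Trace:
`m = 11` → m = 11
`p = 30` → p = 30
`m = m << 1` → m = 22
`bits = (m & p) | (m ^ p)` → bits = 30
So m = 22

Answer: 22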